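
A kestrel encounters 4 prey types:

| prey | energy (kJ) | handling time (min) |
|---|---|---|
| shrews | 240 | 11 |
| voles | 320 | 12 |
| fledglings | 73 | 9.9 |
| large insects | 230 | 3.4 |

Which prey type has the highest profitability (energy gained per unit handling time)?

Profitability E/h (kJ/min): shrews = 240/11 = 21.8, voles = 320/12 = 26.7, fledglings = 73/9.9 = 7.37, large insects = 230/3.4 = 67.6.
Ranked: large insects > voles > shrews > fledglings.

large insects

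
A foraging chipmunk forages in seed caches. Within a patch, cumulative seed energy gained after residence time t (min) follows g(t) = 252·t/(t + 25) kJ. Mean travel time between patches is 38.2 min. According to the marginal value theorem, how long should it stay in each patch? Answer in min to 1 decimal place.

By the marginal value theorem, leave when the instantaneous gain rate g'(t) equals the habitat-wide average g(t)/(T + t).
g'(t) = 252·25/(t + 25)². Setting 252·25/(t+25)² = 252t/[(t+25)(38.2+t)] gives 25(38.2+t) = t(t+25), so t² = 25×38.2 = 955.
t* = √955 = 30.9 min.

30.9 min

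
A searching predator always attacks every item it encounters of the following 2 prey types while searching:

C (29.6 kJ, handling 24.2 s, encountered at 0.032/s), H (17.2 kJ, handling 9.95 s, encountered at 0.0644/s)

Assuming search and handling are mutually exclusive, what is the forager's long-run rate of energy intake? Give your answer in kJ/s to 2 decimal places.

0.85 kJ/s

Energy encountered per unit search time: 0.032×29.6 + 0.0644×17.2 = 2.055 kJ/s.
Handling time per unit search time: 0.032×24.2 + 0.0644×9.95 = 1.415.
Rate = 2.055/(1 + 1.415) = 0.8508 kJ/s.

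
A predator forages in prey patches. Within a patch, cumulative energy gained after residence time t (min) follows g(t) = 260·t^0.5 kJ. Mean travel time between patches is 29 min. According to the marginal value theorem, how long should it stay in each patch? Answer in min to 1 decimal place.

Optimal t* satisfies g'(t*) = g(t*)/(T + t*).
g'(t) = 0.5·260·t^-0.5. Setting 0.5·260·t^-0.5 = 260·t^0.5/(29+t) gives 0.5(29+t) = t, so 0.50·t = 0.5×29.
t* = 0.5×29/0.50 = 29 min.

29.0 min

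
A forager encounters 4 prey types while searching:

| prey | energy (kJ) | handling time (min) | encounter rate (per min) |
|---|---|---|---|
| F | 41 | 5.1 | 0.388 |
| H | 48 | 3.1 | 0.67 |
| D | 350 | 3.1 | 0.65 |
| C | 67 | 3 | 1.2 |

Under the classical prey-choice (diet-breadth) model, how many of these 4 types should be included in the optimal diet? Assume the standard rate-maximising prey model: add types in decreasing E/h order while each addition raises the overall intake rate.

1

Profitabilities (E/h, kJ/min): D 113, C 22.3, H 15.5, F 8.04. Add prey in this order while the next type's profitability exceeds the intake rate on those already taken.
Rate on top 1: 75.46. C: 22.3 < 75.46 → exclude; stop.
Optimal diet: D — 1 of 4 types.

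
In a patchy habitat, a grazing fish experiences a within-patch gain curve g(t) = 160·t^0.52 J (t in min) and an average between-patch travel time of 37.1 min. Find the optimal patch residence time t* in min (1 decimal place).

Maximise g(t)/(T+t): set derivative to zero → g'(t)(T+t) = g(t).
g'(t) = 0.52·160·t^-0.48. Setting 0.52·160·t^-0.48 = 160·t^0.52/(37.1+t) gives 0.52(37.1+t) = t, so 0.48·t = 0.52×37.1.
t* = 0.52×37.1/0.48 = 40.19 min.

40.2 min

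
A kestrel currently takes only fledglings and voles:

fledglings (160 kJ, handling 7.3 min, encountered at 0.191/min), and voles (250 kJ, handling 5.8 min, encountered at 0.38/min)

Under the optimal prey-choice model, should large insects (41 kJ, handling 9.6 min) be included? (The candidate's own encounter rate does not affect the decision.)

Intake rate on the current diet: R = (0.191×160 + 0.38×250) / (1 + 0.191×7.3 + 0.38×5.8) = 125.6/4.598 = 27.31 kJ/min.
large insects: E/h = 41/9.6 = 4.271 kJ/min.
4.271 < 27.31, so adding large insects would lower the average — exclude it.

No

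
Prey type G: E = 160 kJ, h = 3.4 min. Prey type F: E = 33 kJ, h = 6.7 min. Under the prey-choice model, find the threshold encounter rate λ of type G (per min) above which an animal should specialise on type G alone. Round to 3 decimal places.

Drop type F once their profitability E₂/h₂ falls below the rate achievable on type G alone: E₂/h₂ = λE₁/(1 + λh₁).
Solve for λ: λE₁h₂ = E₂(1 + λh₁) → λ(E₁h₂ − E₂h₁) = E₂ → λ = E₂/(E₁h₂ − E₂h₁).
λ = 33/(160×6.7 − 33×3.4) = 33/959.8 = 0.03438 per min.

0.034 per min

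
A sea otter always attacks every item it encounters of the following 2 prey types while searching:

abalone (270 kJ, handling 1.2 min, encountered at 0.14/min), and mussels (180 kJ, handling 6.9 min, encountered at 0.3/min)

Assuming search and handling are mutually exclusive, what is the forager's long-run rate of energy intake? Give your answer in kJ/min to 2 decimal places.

R = Σλ_iE_i / (1 + Σλ_ih_i)
Numerator: 0.14×270 + 0.3×180 = 91.8
Denominator: 1 + 0.14×1.2 + 0.3×6.9 = 3.238
R = 91.8/3.238 = 28.35 kJ/min

28.35 kJ/min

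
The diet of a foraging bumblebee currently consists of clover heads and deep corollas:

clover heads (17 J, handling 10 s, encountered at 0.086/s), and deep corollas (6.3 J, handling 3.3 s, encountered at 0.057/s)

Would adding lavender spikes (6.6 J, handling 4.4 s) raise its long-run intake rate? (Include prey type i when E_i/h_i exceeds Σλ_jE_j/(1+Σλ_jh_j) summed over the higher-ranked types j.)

On clover heads and deep corollas alone, R = ΣλE/(1+Σλh) = 1.821/2.048 = 0.8892 J/s.
lavender spikes: E/h = 6.6/4.4 = 1.5 J/s.
1.5 > 0.8892, so adding lavender spikes raises the average — include it.

Yes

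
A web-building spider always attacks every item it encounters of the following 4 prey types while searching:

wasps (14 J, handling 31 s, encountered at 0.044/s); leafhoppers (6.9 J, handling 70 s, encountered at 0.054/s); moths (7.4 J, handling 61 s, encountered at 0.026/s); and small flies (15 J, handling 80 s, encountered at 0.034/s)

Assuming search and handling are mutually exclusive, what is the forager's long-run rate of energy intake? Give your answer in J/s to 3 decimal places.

R = Σλ_iE_i / (1 + Σλ_ih_i)
Numerator: 0.044×14 + 0.054×6.9 + 0.026×7.4 + 0.034×15 = 1.691
Denominator: 1 + 0.044×31 + 0.054×70 + 0.026×61 + 0.034×80 = 10.45
R = 1.691/10.45 = 0.1618 J/s

0.162 J/s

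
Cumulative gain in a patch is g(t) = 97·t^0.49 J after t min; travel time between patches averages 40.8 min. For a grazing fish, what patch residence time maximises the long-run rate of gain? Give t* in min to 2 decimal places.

Maximise g(t)/(T+t): set derivative to zero → g'(t)(T+t) = g(t).
g'(t) = 0.49·97·t^-0.51. Setting 0.49·97·t^-0.51 = 97·t^0.49/(40.8+t) gives 0.49(40.8+t) = t, so 0.51·t = 0.49×40.8.
t* = 0.49×40.8/0.51 = 39.2 min.

39.20 min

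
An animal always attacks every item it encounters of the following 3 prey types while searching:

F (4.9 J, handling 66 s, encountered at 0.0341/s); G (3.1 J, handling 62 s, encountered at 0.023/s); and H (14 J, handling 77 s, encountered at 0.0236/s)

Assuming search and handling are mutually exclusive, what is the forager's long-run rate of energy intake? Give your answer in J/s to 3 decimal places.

Energy encountered per unit search time: 0.0341×4.9 + 0.023×3.1 + 0.0236×14 = 0.5688 J/s.
Handling time per unit search time: 0.0341×66 + 0.023×62 + 0.0236×77 = 5.494.
Rate = 0.5688/(1 + 5.494) = 0.08759 J/s.

0.088 J/s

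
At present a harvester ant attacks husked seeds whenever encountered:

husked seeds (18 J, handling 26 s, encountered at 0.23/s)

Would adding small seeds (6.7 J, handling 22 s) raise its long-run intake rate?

On husked seeds alone, R = ΣλE/(1+Σλh) = 4.14/6.98 = 0.5931 J/s.
small seeds: E/h = 6.7/22 = 0.3045 J/s.
Since 0.3045 < R, time spent handling small seeds is better spent searching.

No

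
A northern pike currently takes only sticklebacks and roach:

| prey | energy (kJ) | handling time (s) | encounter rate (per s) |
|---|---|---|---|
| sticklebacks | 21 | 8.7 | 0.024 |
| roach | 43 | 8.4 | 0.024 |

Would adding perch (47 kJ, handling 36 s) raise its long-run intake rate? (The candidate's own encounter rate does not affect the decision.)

On sticklebacks and roach alone, R = ΣλE/(1+Σλh) = 1.536/1.41 = 1.089 kJ/s.
perch: E/h = 47/36 = 1.306 kJ/s.
Since 1.306 > R, including perch increases the long-run rate.

Yes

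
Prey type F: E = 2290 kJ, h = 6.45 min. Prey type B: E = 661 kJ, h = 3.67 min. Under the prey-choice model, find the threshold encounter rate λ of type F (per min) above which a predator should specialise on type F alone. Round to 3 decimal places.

Drop type B once their profitability E₂/h₂ falls below the rate achievable on type F alone: E₂/h₂ = λE₁/(1 + λh₁).
Solve for λ: λE₁h₂ = E₂(1 + λh₁) → λ(E₁h₂ − E₂h₁) = E₂ → λ = E₂/(E₁h₂ − E₂h₁).
λ = 661/(2290×3.67 − 661×6.45) = 661/4141 = 0.1596 per min.

0.160 per min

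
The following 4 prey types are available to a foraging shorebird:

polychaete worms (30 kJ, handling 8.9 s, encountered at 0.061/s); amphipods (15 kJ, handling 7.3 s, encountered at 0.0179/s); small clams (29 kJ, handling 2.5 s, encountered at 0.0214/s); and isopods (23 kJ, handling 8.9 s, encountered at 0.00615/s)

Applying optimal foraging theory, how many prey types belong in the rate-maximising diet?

4

Profitabilities (E/h, kJ/s): small clams 11.6, polychaete worms 3.37, isopods 2.58, amphipods 2.05. Add prey in this order while the next type's profitability exceeds the intake rate on those already taken.
Rate on top 1: 0.5891. polychaete worms: 3.37 > 0.5891 → include.
Rate on top 2: 1.535. isopods: 2.58 > 1.535 → include.
Rate on top 3: 1.57. amphipods: 2.05 > 1.57 → include.
Optimal diet: small clams, polychaete worms, isopods, amphipods — 4 of 4 types.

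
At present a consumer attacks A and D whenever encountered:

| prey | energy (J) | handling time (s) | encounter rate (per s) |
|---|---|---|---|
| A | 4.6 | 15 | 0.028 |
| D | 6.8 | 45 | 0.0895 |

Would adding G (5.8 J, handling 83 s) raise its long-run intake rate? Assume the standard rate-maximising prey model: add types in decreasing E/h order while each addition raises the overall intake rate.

No

On A and D alone, R = ΣλE/(1+Σλh) = 0.7374/5.447 = 0.1354 J/s.
G: E/h = 5.8/83 = 0.06988 J/s.
Since 0.06988 < R, time spent handling G is better spent searching.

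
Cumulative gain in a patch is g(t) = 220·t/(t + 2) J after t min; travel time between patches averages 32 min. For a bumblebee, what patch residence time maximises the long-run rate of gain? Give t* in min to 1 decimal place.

Maximise g(t)/(T+t): set derivative to zero → g'(t)(T+t) = g(t).
g'(t) = 220·2/(t + 2)². Setting 220·2/(t+2)² = 220t/[(t+2)(32+t)] gives 2(32+t) = t(t+2), so t² = 2×32 = 64.
t* = √64 = 8 min.

8.0 min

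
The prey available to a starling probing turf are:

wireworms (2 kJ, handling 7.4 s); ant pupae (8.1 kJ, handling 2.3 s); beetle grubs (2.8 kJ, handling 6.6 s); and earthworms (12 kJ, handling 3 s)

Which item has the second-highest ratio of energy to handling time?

Profitability E/h (kJ/s): wireworms = 2/7.4 = 0.27, ant pupae = 8.1/2.3 = 3.52, beetle grubs = 2.8/6.6 = 0.424, earthworms = 12/3 = 4.
Ranked: earthworms > ant pupae > beetle grubs > wireworms.

ant pupae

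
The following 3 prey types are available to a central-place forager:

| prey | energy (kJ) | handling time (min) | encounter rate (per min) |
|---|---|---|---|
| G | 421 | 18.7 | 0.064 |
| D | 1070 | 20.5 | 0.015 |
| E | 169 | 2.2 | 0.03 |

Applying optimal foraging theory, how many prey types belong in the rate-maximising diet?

3

E/h in descending order: E 76.8, D 52.2, G 22.5 kJ/min. The optimal diet is the largest prefix of this list for which every included type satisfies E_i/h_i > R on the types above it.
Rate on top 1: 4.756. D: 52.2 > 4.756 → include.
Rate on top 2: 15.38. G: 22.5 > 15.38 → include.
Optimal diet: E, D, G — 3 of 3 types.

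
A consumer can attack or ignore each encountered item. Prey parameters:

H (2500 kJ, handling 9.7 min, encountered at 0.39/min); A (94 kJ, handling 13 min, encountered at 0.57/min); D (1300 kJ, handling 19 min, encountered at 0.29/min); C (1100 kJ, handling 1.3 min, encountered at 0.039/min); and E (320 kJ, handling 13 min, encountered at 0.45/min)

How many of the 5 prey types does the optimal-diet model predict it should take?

2

E/h in descending order: C 846, H 258, D 68.4, E 24.6, A 7.23 kJ/min. The optimal diet is the largest prefix of this list for which every included type satisfies E_i/h_i > R on the types above it.
Rate on top 1: 40.83. H: 258 > 40.83 → include.
Rate on top 2: 210.6. D: 68.4 < 210.6 → exclude; stop.
Optimal diet: C, H — 2 of 5 types.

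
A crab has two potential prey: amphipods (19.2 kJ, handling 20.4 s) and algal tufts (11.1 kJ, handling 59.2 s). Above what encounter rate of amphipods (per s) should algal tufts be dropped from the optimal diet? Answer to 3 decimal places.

0.012 per s

At the threshold, the rate on amphipods alone equals the profitability of algal tufts: λ·19.2/(1 + λ·20.4) = 11.1/59.2 = 0.1875.
Rearranging, λ(19.2 − 0.1875×20.4) = 0.1875, so λ = 0.1875/15.38 = 0.0122 per s.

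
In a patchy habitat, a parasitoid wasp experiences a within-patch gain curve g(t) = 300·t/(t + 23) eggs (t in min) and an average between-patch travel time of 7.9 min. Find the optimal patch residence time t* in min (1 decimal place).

13.5 min

Maximise g(t)/(T+t): set derivative to zero → g'(t)(T+t) = g(t).
g'(t) = 300·23/(t + 23)². Setting 300·23/(t+23)² = 300t/[(t+23)(7.9+t)] gives 23(7.9+t) = t(t+23), so t² = 23×7.9 = 181.7.
t* = √181.7 = 13.48 min.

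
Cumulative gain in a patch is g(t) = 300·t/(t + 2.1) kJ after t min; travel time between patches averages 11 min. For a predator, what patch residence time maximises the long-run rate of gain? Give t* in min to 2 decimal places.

4.81 min

By the marginal value theorem, leave when the instantaneous gain rate g'(t) equals the habitat-wide average g(t)/(T + t).
g'(t) = 300·2.1/(t + 2.1)². Setting 300·2.1/(t+2.1)² = 300t/[(t+2.1)(11+t)] gives 2.1(11+t) = t(t+2.1), so t² = 2.1×11 = 23.1.
t* = √23.1 = 4.806 min.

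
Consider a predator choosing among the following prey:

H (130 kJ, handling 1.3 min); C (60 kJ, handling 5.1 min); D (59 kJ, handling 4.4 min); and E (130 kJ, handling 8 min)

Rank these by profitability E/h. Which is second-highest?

E

Profitability E/h (kJ/min): H = 130/1.3 = 100, C = 60/5.1 = 11.8, D = 59/4.4 = 13.4, E = 130/8 = 16.2.
Ranked: H > E > D > C.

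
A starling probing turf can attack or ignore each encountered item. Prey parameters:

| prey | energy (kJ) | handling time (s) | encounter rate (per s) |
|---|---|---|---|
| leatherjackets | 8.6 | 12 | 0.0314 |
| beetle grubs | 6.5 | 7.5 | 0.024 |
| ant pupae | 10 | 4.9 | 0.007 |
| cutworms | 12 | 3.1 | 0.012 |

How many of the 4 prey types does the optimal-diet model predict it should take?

E/h in descending order: cutworms 3.87, ant pupae 2.04, beetle grubs 0.867, leatherjackets 0.717 kJ/s. The optimal diet is the largest prefix of this list for which every included type satisfies E_i/h_i > R on the types above it.
Rate on top 1: 0.1388. ant pupae: 2.04 > 0.1388 → include.
Rate on top 2: 0.1997. beetle grubs: 0.867 > 0.1997 → include.
Rate on top 3: 0.2956. leatherjackets: 0.717 > 0.2956 → include.
Optimal diet: cutworms, ant pupae, beetle grubs, leatherjackets — 4 of 4 types.

4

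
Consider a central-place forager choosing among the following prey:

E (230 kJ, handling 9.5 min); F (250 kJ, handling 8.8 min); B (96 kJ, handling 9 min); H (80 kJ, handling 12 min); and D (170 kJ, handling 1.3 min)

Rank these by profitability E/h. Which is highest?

In descending order of E/h:
D: 170/1.3 = 131 kJ/min
F: 250/8.8 = 28.4 kJ/min
E: 230/9.5 = 24.2 kJ/min
B: 96/9 = 10.7 kJ/min
H: 80/12 = 6.67 kJ/min

D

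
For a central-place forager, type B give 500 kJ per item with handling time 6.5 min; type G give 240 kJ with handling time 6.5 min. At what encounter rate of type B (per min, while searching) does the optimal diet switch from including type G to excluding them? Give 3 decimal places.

Drop type G once their profitability E₂/h₂ falls below the rate achievable on type B alone: E₂/h₂ = λE₁/(1 + λh₁).
Solve for λ: λE₁h₂ = E₂(1 + λh₁) → λ(E₁h₂ − E₂h₁) = E₂ → λ = E₂/(E₁h₂ − E₂h₁).
λ = 240/(500×6.5 − 240×6.5) = 240/1690 = 0.142 per min.

0.142 per min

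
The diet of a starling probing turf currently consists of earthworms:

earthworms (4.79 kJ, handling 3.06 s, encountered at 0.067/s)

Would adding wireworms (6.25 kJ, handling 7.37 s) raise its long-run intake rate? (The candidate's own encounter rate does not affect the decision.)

On earthworms alone, R = ΣλE/(1+Σλh) = 0.3209/1.205 = 0.2663 kJ/s.
Profitability of wireworms: 6.25/7.37 = 0.848 kJ/s.
0.848 > 0.2663, so adding wireworms raises the average — include it.

Yes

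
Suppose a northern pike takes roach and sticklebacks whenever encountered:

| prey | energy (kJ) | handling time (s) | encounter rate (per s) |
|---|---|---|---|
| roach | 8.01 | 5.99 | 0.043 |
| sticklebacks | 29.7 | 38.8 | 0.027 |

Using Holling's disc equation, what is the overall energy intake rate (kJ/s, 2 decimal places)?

R = Σλ_iE_i / (1 + Σλ_ih_i)
Numerator: 0.043×8.01 + 0.027×29.7 = 1.146
Denominator: 1 + 0.043×5.99 + 0.027×38.8 = 2.305
R = 1.146/2.305 = 0.4973 kJ/s

0.50 kJ/s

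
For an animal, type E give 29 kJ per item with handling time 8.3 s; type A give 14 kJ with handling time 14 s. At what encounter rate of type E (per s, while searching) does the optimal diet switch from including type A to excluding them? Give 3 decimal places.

The zero-one rule: include type A iff E₂/h₂ > λE₁/(1+λh₁). Equality gives the switch point.
λE₁h₂ = E₂ + λE₂h₁ ⇒ λ = E₂/(E₁h₂ − E₂h₁) = 14/(406 − 116.2) = 0.04831 per s.

0.048 per s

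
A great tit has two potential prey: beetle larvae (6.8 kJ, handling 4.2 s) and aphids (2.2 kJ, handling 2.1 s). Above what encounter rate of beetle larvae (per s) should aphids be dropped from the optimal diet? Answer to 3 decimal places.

0.437 per s

At the threshold, the rate on beetle larvae alone equals the profitability of aphids: λ·6.8/(1 + λ·4.2) = 2.2/2.1 = 1.048.
Rearranging, λ(6.8 − 1.048×4.2) = 1.048, so λ = 1.048/2.4 = 0.4365 per s.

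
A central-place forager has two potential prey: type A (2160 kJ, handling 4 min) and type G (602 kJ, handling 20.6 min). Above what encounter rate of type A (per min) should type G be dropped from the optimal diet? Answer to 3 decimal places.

At the threshold, the rate on type A alone equals the profitability of type G: λ·2160/(1 + λ·4) = 602/20.6 = 29.22.
Rearranging, λ(2160 − 29.22×4) = 29.22, so λ = 29.22/2043 = 0.0143 per min.

0.014 per min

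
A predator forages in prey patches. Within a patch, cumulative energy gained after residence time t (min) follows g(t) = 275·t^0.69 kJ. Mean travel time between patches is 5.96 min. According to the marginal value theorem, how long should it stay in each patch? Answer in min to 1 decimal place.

13.3 min

Optimal t* satisfies g'(t*) = g(t*)/(T + t*).
g'(t) = 0.69·275·t^-0.31. Setting 0.69·275·t^-0.31 = 275·t^0.69/(5.96+t) gives 0.69(5.96+t) = t, so 0.31·t = 0.69×5.96.
t* = 0.69×5.96/0.31 = 13.27 min.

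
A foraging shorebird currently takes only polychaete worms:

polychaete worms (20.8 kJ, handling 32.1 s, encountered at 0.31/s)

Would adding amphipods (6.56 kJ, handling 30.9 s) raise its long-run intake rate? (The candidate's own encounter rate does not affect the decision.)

No

On polychaete worms alone, R = ΣλE/(1+Σλh) = 6.448/10.95 = 0.5888 kJ/s.
Profitability of amphipods: 6.56/30.9 = 0.2123 kJ/s.
0.2123 < 0.5888, so adding amphipods would lower the average — exclude it.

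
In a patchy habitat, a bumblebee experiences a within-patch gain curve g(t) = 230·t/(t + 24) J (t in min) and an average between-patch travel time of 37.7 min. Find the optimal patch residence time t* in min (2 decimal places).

By the marginal value theorem, leave when the instantaneous gain rate g'(t) equals the habitat-wide average g(t)/(T + t).
g'(t) = 230·24/(t + 24)². Setting 230·24/(t+24)² = 230t/[(t+24)(37.7+t)] gives 24(37.7+t) = t(t+24), so t² = 24×37.7 = 904.8.
t* = √904.8 = 30.08 min.

30.08 min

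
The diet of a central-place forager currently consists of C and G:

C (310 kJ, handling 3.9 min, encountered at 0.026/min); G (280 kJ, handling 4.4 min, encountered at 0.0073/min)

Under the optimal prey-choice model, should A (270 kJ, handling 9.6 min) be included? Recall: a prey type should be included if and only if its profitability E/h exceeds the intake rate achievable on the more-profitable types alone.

Yes

Current rate: (0.026×310 + 0.0073×280)/(1 + 0.026×3.9 + 0.0073×4.4) = 8.914 kJ/min.
Profitability of A: 270/9.6 = 28.12 kJ/min.
28.12 > 8.914, so adding A raises the average — include it.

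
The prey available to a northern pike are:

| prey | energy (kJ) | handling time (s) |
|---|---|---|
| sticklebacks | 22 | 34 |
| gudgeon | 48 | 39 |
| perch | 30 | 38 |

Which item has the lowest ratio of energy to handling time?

sticklebacks

Profitability E/h (kJ/s): sticklebacks = 22/34 = 0.647, gudgeon = 48/39 = 1.23, perch = 30/38 = 0.789.
Ranked: gudgeon > perch > sticklebacks.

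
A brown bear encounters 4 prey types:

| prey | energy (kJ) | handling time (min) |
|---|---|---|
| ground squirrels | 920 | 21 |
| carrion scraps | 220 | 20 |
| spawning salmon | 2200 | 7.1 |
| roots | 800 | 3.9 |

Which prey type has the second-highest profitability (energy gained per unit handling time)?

roots

In descending order of E/h:
spawning salmon: 2200/7.1 = 310 kJ/min
roots: 800/3.9 = 205 kJ/min
ground squirrels: 920/21 = 43.8 kJ/min
carrion scraps: 220/20 = 11 kJ/min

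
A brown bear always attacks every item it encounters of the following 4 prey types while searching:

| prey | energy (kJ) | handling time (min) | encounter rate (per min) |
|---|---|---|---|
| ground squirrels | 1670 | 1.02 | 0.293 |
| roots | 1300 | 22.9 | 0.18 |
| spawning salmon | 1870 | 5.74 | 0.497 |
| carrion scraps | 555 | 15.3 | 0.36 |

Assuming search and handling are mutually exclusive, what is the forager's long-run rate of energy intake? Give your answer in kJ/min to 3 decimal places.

R = Σλ_iE_i / (1 + Σλ_ih_i)
Numerator: 0.293×1670 + 0.18×1300 + 0.497×1870 + 0.36×555 = 1852
Denominator: 1 + 0.293×1.02 + 0.18×22.9 + 0.497×5.74 + 0.36×15.3 = 13.78
R = 1852/13.78 = 134.4 kJ/min

134.418 kJ/min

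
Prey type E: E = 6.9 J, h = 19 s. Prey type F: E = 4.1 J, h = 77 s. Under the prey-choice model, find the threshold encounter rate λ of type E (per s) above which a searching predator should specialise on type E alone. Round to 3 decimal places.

Drop type F once their profitability E₂/h₂ falls below the rate achievable on type E alone: E₂/h₂ = λE₁/(1 + λh₁).
Solve for λ: λE₁h₂ = E₂(1 + λh₁) → λ(E₁h₂ − E₂h₁) = E₂ → λ = E₂/(E₁h₂ − E₂h₁).
λ = 4.1/(6.9×77 − 4.1×19) = 4.1/453.4 = 0.009043 per s.

0.009 per s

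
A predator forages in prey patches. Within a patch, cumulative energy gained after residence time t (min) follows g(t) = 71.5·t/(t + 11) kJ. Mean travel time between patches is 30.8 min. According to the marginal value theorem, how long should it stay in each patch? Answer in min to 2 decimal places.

By the marginal value theorem, leave when the instantaneous gain rate g'(t) equals the habitat-wide average g(t)/(T + t).
g'(t) = 71.5·11/(t + 11)². Setting 71.5·11/(t+11)² = 71.5t/[(t+11)(30.8+t)] gives 11(30.8+t) = t(t+11), so t² = 11×30.8 = 338.8.
t* = √338.8 = 18.41 min.

18.41 min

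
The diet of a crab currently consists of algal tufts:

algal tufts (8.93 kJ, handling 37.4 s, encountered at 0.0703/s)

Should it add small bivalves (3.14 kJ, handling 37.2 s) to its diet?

No

Current rate: (0.0703×8.93)/(1 + 0.0703×37.4) = 0.173 kJ/s.
Profitability of small bivalves: 3.14/37.2 = 0.08441 kJ/s.
Since 0.08441 < R, time spent handling small bivalves is better spent searching.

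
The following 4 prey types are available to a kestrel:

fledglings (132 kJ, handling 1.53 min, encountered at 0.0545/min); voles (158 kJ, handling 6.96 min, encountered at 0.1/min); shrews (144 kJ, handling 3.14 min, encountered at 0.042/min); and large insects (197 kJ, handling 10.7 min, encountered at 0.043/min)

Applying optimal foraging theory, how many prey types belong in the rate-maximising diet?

Profitabilities (E/h, kJ/min): fledglings 86.3, shrews 45.9, voles 22.7, large insects 18.4. Add prey in this order while the next type's profitability exceeds the intake rate on those already taken.
Rate on top 1: 6.64. shrews: 45.9 > 6.64 → include.
Rate on top 2: 10.9. voles: 22.7 > 10.9 → include.
Rate on top 3: 15.2. large insects: 18.4 > 15.2 → include.
Optimal diet: fledglings, shrews, voles, large insects — 4 of 4 types.

4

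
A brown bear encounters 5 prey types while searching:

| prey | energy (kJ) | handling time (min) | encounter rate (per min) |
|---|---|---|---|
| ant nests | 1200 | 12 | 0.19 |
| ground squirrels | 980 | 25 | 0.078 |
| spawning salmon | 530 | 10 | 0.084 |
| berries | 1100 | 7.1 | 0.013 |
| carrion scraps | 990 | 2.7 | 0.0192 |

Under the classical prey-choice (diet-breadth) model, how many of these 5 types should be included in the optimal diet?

Rank by E/h (kJ/min): carrion scraps 367, berries 155, ant nests 100, spawning salmon 53, ground squirrels 39.2. Include each in turn until the next type's E/h falls below the running intake rate.
Rate on top 1: 18.07. berries: 155 > 18.07 → include.
Rate on top 2: 29.11. ant nests: 100 > 29.11 → include.
Rate on top 3: 76.31. spawning salmon: 53 < 76.31 → exclude; stop.
Optimal diet: carrion scraps, berries, ant nests — 3 of 5 types.

3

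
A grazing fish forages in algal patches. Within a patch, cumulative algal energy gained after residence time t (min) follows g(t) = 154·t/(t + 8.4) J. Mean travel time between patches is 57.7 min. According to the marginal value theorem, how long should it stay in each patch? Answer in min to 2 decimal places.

22.02 min

Optimal t* satisfies g'(t*) = g(t*)/(T + t*).
g'(t) = 154·8.4/(t + 8.4)². Setting 154·8.4/(t+8.4)² = 154t/[(t+8.4)(57.7+t)] gives 8.4(57.7+t) = t(t+8.4), so t² = 8.4×57.7 = 484.7.
t* = √484.7 = 22.02 min.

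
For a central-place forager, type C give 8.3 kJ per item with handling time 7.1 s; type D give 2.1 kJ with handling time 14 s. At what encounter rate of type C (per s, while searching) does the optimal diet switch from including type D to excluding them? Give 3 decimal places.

0.021 per s

At the threshold, the rate on type C alone equals the profitability of type D: λ·8.3/(1 + λ·7.1) = 2.1/14 = 0.15.
Rearranging, λ(8.3 − 0.15×7.1) = 0.15, so λ = 0.15/7.235 = 0.02073 per s.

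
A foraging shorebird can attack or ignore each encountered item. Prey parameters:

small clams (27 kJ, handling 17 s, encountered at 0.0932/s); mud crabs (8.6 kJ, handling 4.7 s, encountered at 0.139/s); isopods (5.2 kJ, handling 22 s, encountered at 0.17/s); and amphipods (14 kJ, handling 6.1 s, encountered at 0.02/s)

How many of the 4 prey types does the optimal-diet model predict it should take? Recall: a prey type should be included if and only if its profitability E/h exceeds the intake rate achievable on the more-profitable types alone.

Profitabilities (E/h, kJ/s): amphipods 2.3, mud crabs 1.83, small clams 1.59, isopods 0.236. Add prey in this order while the next type's profitability exceeds the intake rate on those already taken.
Rate on top 1: 0.2496. mud crabs: 1.83 > 0.2496 → include.
Rate on top 2: 0.8311. small clams: 1.59 > 0.8311 → include.
Rate on top 3: 1.188. isopods: 0.236 < 1.188 → exclude; stop.
Optimal diet: amphipods, mud crabs, small clams — 3 of 4 types.

3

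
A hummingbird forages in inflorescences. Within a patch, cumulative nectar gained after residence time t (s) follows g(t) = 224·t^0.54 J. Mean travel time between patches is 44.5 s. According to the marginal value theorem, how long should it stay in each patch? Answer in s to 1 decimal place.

52.2 s

Optimal t* satisfies g'(t*) = g(t*)/(T + t*).
g'(t) = 0.54·224·t^-0.46. Setting 0.54·224·t^-0.46 = 224·t^0.54/(44.5+t) gives 0.54(44.5+t) = t, so 0.46·t = 0.54×44.5.
t* = 0.54×44.5/0.46 = 52.24 s.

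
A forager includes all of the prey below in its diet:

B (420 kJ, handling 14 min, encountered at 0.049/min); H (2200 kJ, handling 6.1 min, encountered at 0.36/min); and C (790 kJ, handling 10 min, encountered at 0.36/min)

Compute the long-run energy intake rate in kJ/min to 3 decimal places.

146.616 kJ/min

R = Σλ_iE_i / (1 + Σλ_ih_i)
Numerator: 0.049×420 + 0.36×2200 + 0.36×790 = 1097
Denominator: 1 + 0.049×14 + 0.36×6.1 + 0.36×10 = 7.482
R = 1097/7.482 = 146.6 kJ/min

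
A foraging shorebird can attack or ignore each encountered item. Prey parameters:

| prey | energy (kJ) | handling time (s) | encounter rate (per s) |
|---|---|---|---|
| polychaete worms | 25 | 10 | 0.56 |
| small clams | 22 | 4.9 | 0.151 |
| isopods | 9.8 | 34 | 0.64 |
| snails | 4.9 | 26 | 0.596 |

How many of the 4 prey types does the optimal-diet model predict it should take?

2

Profitabilities (E/h, kJ/s): small clams 4.49, polychaete worms 2.5, isopods 0.288, snails 0.188. Add prey in this order while the next type's profitability exceeds the intake rate on those already taken.
Rate on top 1: 1.909. polychaete worms: 2.5 > 1.909 → include.
Rate on top 2: 2.36. isopods: 0.288 < 2.36 → exclude; stop.
Optimal diet: small clams, polychaete worms — 2 of 4 types.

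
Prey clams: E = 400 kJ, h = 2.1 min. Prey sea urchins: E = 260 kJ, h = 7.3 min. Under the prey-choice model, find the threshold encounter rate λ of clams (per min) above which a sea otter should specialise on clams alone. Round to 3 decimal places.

Drop sea urchins once their profitability E₂/h₂ falls below the rate achievable on clams alone: E₂/h₂ = λE₁/(1 + λh₁).
Solve for λ: λE₁h₂ = E₂(1 + λh₁) → λ(E₁h₂ − E₂h₁) = E₂ → λ = E₂/(E₁h₂ − E₂h₁).
λ = 260/(400×7.3 − 260×2.1) = 260/2374 = 0.1095 per min.

0.110 per min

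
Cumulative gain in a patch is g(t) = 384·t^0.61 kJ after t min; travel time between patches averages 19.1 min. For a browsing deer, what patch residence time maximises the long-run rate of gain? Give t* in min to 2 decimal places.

Optimal t* satisfies g'(t*) = g(t*)/(T + t*).
g'(t) = 0.61·384·t^-0.39. Setting 0.61·384·t^-0.39 = 384·t^0.61/(19.1+t) gives 0.61(19.1+t) = t, so 0.39·t = 0.61×19.1.
t* = 0.61×19.1/0.39 = 29.87 min.

29.87 min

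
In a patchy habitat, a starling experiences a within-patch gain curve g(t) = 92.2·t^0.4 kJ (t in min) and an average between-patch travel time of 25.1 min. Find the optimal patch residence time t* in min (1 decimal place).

Optimal t* satisfies g'(t*) = g(t*)/(T + t*).
g'(t) = 0.4·92.2·t^-0.6. Setting 0.4·92.2·t^-0.6 = 92.2·t^0.4/(25.1+t) gives 0.4(25.1+t) = t, so 0.60·t = 0.4×25.1.
t* = 0.4×25.1/0.60 = 16.73 min.

16.7 min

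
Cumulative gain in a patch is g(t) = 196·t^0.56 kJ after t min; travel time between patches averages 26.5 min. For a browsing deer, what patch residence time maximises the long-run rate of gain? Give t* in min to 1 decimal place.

33.7 min

By the marginal value theorem, leave when the instantaneous gain rate g'(t) equals the habitat-wide average g(t)/(T + t).
g'(t) = 0.56·196·t^-0.44. Setting 0.56·196·t^-0.44 = 196·t^0.56/(26.5+t) gives 0.56(26.5+t) = t, so 0.44·t = 0.56×26.5.
t* = 0.56×26.5/0.44 = 33.73 min.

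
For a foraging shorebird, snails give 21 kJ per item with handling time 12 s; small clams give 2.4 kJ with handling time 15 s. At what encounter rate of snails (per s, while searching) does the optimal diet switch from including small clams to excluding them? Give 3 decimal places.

0.008 per s

At the threshold, the rate on snails alone equals the profitability of small clams: λ·21/(1 + λ·12) = 2.4/15 = 0.16.
Rearranging, λ(21 − 0.16×12) = 0.16, so λ = 0.16/19.08 = 0.008386 per s.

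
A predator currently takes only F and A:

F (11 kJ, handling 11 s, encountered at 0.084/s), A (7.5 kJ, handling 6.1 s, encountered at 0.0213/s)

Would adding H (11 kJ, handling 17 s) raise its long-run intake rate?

Yes

On F and A alone, R = ΣλE/(1+Σλh) = 1.084/2.054 = 0.5276 kJ/s.
H: E/h = 11/17 = 0.6471 kJ/s.
0.6471 > 0.5276, so adding H raises the average — include it.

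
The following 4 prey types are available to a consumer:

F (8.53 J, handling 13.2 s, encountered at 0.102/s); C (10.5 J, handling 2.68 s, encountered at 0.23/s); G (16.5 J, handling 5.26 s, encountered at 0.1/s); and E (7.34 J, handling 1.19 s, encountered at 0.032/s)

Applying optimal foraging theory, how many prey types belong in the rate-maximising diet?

3

Profitabilities (E/h, J/s): E 6.17, C 3.92, G 3.14, F 0.646. Add prey in this order while the next type's profitability exceeds the intake rate on those already taken.
Rate on top 1: 0.2263. C: 3.92 > 0.2263 → include.
Rate on top 2: 1.602. G: 3.14 > 1.602 → include.
Rate on top 3: 1.972. F: 0.646 < 1.972 → exclude; stop.
Optimal diet: E, C, G — 3 of 4 types.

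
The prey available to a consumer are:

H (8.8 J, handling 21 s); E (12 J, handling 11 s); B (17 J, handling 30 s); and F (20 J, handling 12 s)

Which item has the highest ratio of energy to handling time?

Profitability E/h (J/s): H = 8.8/21 = 0.419, E = 12/11 = 1.09, B = 17/30 = 0.567, F = 20/12 = 1.67.
Ranked: F > E > B > H.

F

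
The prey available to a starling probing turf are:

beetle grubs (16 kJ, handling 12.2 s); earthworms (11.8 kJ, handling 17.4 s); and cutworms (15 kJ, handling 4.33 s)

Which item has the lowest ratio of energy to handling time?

earthworms

In descending order of E/h:
cutworms: 15/4.33 = 3.46 kJ/s
beetle grubs: 16/12.2 = 1.31 kJ/s
earthworms: 11.8/17.4 = 0.678 kJ/s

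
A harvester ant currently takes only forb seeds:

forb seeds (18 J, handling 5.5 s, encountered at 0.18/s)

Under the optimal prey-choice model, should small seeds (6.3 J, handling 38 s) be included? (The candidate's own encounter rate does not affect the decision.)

No

Current rate: (0.18×18)/(1 + 0.18×5.5) = 1.628 J/s.
Profitability of small seeds: 6.3/38 = 0.1658 J/s.
0.1658 < 1.628, so adding small seeds would lower the average — exclude it.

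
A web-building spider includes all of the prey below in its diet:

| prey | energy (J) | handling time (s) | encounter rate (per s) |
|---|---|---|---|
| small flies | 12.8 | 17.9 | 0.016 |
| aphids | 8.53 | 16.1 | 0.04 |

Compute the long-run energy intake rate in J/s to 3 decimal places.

R = Σλ_iE_i / (1 + Σλ_ih_i)
Numerator: 0.016×12.8 + 0.04×8.53 = 0.546
Denominator: 1 + 0.016×17.9 + 0.04×16.1 = 1.93
R = 0.546/1.93 = 0.2828 J/s

0.283 J/s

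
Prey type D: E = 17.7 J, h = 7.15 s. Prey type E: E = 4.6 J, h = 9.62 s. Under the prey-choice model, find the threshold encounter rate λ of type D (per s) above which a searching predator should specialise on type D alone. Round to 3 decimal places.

0.033 per s

Drop type E once their profitability E₂/h₂ falls below the rate achievable on type D alone: E₂/h₂ = λE₁/(1 + λh₁).
Solve for λ: λE₁h₂ = E₂(1 + λh₁) → λ(E₁h₂ − E₂h₁) = E₂ → λ = E₂/(E₁h₂ − E₂h₁).
λ = 4.6/(17.7×9.62 − 4.6×7.15) = 4.6/137.4 = 0.03348 per s.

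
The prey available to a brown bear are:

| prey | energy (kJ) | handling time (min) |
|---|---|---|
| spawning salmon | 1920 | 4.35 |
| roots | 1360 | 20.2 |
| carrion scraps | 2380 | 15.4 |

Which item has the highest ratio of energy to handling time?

Profitability E/h (kJ/min): spawning salmon = 1920/4.35 = 441, roots = 1360/20.2 = 67.3, carrion scraps = 2380/15.4 = 155.
Ranked: spawning salmon > carrion scraps > roots.

spawning salmon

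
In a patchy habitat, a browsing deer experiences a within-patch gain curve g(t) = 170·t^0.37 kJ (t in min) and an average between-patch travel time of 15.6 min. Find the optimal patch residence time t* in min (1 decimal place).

Maximise g(t)/(T+t): set derivative to zero → g'(t)(T+t) = g(t).
g'(t) = 0.37·170·t^-0.63. Setting 0.37·170·t^-0.63 = 170·t^0.37/(15.6+t) gives 0.37(15.6+t) = t, so 0.63·t = 0.37×15.6.
t* = 0.37×15.6/0.63 = 9.162 min.

9.2 min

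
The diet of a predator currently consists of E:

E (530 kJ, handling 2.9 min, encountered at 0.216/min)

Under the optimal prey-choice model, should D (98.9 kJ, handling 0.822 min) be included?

Yes

On E alone, R = ΣλE/(1+Σλh) = 114.5/1.626 = 70.39 kJ/min.
D: E/h = 98.9/0.822 = 120.3 kJ/min.
Since 120.3 > R, including D increases the long-run rate.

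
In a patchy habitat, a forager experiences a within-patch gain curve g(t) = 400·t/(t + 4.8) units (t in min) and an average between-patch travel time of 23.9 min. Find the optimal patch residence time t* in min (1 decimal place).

By the marginal value theorem, leave when the instantaneous gain rate g'(t) equals the habitat-wide average g(t)/(T + t).
g'(t) = 400·4.8/(t + 4.8)². Setting 400·4.8/(t+4.8)² = 400t/[(t+4.8)(23.9+t)] gives 4.8(23.9+t) = t(t+4.8), so t² = 4.8×23.9 = 114.7.
t* = √114.7 = 10.71 min.

10.7 min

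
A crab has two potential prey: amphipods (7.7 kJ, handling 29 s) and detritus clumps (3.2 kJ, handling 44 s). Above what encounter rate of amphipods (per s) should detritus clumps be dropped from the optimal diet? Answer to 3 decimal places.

0.013 per s

Drop detritus clumps once their profitability E₂/h₂ falls below the rate achievable on amphipods alone: E₂/h₂ = λE₁/(1 + λh₁).
Solve for λ: λE₁h₂ = E₂(1 + λh₁) → λ(E₁h₂ − E₂h₁) = E₂ → λ = E₂/(E₁h₂ − E₂h₁).
λ = 3.2/(7.7×44 − 3.2×29) = 3.2/246 = 0.01301 per s.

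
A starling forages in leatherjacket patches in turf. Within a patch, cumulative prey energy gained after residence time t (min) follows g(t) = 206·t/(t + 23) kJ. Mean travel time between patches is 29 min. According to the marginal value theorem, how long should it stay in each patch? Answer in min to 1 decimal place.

25.8 min

Maximise g(t)/(T+t): set derivative to zero → g'(t)(T+t) = g(t).
g'(t) = 206·23/(t + 23)². Setting 206·23/(t+23)² = 206t/[(t+23)(29+t)] gives 23(29+t) = t(t+23), so t² = 23×29 = 667.
t* = √667 = 25.83 min.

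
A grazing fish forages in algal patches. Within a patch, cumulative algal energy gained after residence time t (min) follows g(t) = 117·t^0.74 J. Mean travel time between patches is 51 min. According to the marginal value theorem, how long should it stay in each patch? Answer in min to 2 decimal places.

Optimal t* satisfies g'(t*) = g(t*)/(T + t*).
g'(t) = 0.74·117·t^-0.26. Setting 0.74·117·t^-0.26 = 117·t^0.74/(51+t) gives 0.74(51+t) = t, so 0.26·t = 0.74×51.
t* = 0.74×51/0.26 = 145.2 min.

145.15 min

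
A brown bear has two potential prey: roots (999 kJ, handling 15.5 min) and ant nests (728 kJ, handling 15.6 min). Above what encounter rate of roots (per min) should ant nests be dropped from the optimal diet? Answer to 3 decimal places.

At the threshold, the rate on roots alone equals the profitability of ant nests: λ·999/(1 + λ·15.5) = 728/15.6 = 46.67.
Rearranging, λ(999 − 46.67×15.5) = 46.67, so λ = 46.67/275.7 = 0.1693 per min.

0.169 per min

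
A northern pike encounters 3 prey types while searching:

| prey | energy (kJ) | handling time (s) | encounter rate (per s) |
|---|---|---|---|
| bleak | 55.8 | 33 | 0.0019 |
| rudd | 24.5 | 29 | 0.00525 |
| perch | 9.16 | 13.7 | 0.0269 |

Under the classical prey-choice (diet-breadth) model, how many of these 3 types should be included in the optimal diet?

3

E/h in descending order: bleak 1.69, rudd 0.845, perch 0.669 kJ/s. The optimal diet is the largest prefix of this list for which every included type satisfies E_i/h_i > R on the types above it.
Rate on top 1: 0.09976. rudd: 0.845 > 0.09976 → include.
Rate on top 2: 0.1931. perch: 0.669 > 0.1931 → include.
Optimal diet: bleak, rudd, perch — 3 of 3 types.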